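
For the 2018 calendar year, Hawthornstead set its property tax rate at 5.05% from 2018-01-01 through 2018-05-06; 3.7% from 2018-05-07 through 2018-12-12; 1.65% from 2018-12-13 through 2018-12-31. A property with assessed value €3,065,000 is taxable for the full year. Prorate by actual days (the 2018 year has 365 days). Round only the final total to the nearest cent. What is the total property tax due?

2018-01-01 to 2018-05-06: 126 days at 5.05% → €3,065,000 × 5.05% × 126/365 = €53,431.7671
2018-05-07 to 2018-12-12: 220 days at 3.7% → €3,065,000 × 3.7% × 220/365 = €68,353.6986
2018-12-13 to 2018-12-31: 19 days at 1.65% → €3,065,000 × 1.65% × 19/365 = €2,632.5411
Total = €124,418.0068

€124,418.01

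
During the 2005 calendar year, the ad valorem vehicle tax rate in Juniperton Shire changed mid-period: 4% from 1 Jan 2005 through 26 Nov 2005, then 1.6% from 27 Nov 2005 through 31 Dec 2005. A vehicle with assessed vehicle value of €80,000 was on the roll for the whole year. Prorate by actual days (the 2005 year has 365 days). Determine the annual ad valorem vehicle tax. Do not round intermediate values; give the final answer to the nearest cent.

1 Jan – 26 Nov 2005: 330 days at 4% → €80,000 × 4% × 330/365 = €2,893.1507
27 Nov – 31 Dec 2005: 35 days at 1.6% → €80,000 × 1.6% × 35/365 = €122.7397
Total = €3,015.8904

€3,015.89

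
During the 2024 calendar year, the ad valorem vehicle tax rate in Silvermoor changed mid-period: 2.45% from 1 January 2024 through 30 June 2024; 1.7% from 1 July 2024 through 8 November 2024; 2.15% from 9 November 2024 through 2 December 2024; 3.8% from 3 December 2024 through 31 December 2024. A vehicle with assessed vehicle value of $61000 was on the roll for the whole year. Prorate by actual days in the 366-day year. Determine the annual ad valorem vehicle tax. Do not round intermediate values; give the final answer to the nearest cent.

$1384.00

1 January – 30 June 2024: 182 days at 2.45% → $61000 × 2.45% × 182/366 = $743.1667
1 July – 8 November 2024: 131 days at 1.7% → $61000 × 1.7% × 131/366 = $371.1667
9 November – 2 December 2024: 24 days at 2.15% → $61000 × 2.15% × 24/366 = $86.0000
3 December – 31 December 2024: 29 days at 3.8% → $61000 × 3.8% × 29/366 = $183.6667
Total = $1384.0000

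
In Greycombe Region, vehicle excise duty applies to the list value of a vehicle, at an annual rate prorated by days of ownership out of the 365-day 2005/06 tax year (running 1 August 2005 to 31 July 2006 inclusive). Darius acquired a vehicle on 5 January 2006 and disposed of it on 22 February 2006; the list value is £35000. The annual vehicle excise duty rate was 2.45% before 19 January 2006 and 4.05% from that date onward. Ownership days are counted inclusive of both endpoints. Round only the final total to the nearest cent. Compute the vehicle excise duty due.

5 January – 18 January 2006: 14 days at 2.45% → £35000 × 2.45% × 14/365 = £32.8904
19 January – 22 February 2006: 35 days at 4.05% → £35000 × 4.05% × 35/365 = £135.9247
Total = £168.8151

£168.82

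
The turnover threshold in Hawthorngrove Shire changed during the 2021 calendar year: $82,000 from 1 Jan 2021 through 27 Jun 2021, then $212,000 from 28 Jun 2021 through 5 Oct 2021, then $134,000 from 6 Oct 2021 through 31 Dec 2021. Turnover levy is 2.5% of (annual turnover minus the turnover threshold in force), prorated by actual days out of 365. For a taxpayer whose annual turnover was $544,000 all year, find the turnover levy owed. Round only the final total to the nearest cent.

1 Jan – 27 Jun 2021: 178 days, exemption $82,000 → ($544,000 − $82,000) × 2.5% × 178/365 = $5,632.6027
28 Jun – 5 Oct 2021: 100 days, exemption $212,000 → ($544,000 − $212,000) × 2.5% × 100/365 = $2,273.9726
6 Oct – 31 Dec 2021: 87 days, exemption $134,000 → ($544,000 − $134,000) × 2.5% × 87/365 = $2,443.1507
Total = $10,349.7260

$10,349.73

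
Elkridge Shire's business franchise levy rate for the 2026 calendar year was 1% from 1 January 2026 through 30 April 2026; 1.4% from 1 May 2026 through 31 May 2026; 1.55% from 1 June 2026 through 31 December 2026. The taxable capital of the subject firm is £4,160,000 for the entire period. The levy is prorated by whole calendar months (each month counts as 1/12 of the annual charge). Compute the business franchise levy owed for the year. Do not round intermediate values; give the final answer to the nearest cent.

£56,333.33

1 January – 30 April 2026: 4 months at 1% → £4,160,000 × 1% × 4/12 = £13,866.6667
1 May – 31 May 2026: 1 month at 1.4% → £4,160,000 × 1.4% × 1/12 = £4,853.3333
1 June – 31 December 2026: 7 months at 1.55% → £4,160,000 × 1.55% × 7/12 = £37,613.3333
Total = £56,333.3333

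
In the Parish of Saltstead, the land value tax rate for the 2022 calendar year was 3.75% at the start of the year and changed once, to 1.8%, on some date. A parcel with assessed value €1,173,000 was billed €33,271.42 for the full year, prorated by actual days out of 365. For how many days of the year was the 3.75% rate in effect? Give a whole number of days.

Let d = days at the first rate; then 365 − d days at the second rate.
€1,173,000 × [3.75%·d + 1.8%·(365−d)] / 365 = €33,271.42
Solving gives d = 194, so the new rate took effect on 14 July 2022.

194 days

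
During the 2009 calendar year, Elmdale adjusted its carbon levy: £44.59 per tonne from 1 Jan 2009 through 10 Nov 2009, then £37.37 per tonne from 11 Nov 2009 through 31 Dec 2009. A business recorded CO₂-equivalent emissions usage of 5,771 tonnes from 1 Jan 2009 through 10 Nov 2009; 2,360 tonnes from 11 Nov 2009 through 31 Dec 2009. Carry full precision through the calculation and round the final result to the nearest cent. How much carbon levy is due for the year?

£345,522.09

1 Jan – 10 Nov 2009: 5,771 tonnes at £44.59/tonne → £257,328.89
11 Nov – 31 Dec 2009: 2,360 tonnes at £37.37/tonne → £88,193.20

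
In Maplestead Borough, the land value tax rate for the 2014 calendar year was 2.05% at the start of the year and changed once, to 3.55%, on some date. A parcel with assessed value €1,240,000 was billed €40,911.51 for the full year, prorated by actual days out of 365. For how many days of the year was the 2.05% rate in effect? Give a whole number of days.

Let d = days at the first rate; then 365 − d days at the second rate.
€1,240,000 × [2.05%·d + 3.55%·(365−d)] / 365 = €40,911.51
Solving gives d = 61, so the new rate took effect on 3 Mar 2014.

61 days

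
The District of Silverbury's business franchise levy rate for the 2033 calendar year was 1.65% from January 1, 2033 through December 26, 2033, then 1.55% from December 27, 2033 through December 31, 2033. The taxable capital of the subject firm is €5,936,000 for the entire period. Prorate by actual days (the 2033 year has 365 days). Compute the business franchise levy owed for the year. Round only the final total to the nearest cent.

€97,862.68

January 1 – December 26, 2033: 360 days at 1.65% → €5,936,000 × 1.65% × 360/365 = €96,602.3014
December 27 – December 31, 2033: 5 days at 1.55% → €5,936,000 × 1.55% × 5/365 = €1,260.3836
Total = €97,862.6849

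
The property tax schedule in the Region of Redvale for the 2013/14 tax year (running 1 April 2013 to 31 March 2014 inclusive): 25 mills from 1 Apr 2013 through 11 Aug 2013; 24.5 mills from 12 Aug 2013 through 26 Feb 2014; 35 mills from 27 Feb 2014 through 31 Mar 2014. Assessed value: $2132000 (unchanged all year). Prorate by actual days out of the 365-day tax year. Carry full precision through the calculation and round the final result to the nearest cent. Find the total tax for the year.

$54646.37

1 Apr – 11 Aug 2013: 133 days at 25 mills → $2132000 × 2.5% × 133/365 = $19421.6438
12 Aug 2013 – 26 Feb 2014: 199 days at 24.5 mills → $2132000 × 2.45% × 199/365 = $28478.2630
27 Feb – 31 Mar 2014: 33 days at 35 mills → $2132000 × 3.5% × 33/365 = $6746.4658
Total = $54646.3726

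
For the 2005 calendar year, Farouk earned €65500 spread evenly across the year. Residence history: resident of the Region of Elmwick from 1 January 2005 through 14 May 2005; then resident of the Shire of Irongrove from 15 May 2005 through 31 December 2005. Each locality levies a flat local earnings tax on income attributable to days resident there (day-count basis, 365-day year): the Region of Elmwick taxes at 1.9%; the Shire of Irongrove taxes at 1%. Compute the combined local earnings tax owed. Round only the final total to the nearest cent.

The Region of Elmwick, 1 January – 14 May 2005: 134 days → €65500 × 1.9% × 134/365 = €456.8849
The Shire of Irongrove, 15 May – 31 December 2005: 231 days → €65500 × 1% × 231/365 = €414.5342
Total = €871.4192

€871.42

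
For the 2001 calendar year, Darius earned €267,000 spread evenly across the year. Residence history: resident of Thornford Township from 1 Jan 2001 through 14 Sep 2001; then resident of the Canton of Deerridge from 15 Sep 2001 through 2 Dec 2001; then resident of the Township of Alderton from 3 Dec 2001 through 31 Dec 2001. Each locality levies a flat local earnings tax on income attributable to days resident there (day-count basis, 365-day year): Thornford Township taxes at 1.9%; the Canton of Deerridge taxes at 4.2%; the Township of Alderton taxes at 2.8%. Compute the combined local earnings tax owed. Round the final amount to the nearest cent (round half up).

Thornford Township, 1 Jan – 14 Sep 2001: 257 days → €267,000 × 1.9% × 257/365 = €3,571.9479
The Canton of Deerridge, 15 Sep – 2 Dec 2001: 79 days → €267,000 × 4.2% × 79/365 = €2,427.1397
The Township of Alderton, 3 Dec – 31 Dec 2001: 29 days → €267,000 × 2.8% × 29/365 = €593.9836
Total = €6,593.0712

€6,593.07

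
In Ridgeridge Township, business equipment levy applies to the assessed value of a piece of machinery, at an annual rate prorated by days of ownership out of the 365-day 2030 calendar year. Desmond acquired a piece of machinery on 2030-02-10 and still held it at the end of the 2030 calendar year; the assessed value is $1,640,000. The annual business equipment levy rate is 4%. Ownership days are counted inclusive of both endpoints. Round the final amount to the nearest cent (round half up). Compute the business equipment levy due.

Days held (2030-02-10 to 2030-12-31): 325 out of 365
Tax = $1,640,000 × 4% × 325/365 = $58,410.9589

$58,410.96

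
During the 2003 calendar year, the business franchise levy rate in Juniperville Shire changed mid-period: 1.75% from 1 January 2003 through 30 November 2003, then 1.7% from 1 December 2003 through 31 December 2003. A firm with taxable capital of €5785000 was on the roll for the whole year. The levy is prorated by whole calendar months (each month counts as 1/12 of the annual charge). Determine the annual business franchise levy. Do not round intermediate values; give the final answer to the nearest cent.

1 January – 30 November 2003: 11 months at 1.75% → €5785000 × 1.75% × 11/12 = €92801.0417
1 December – 31 December 2003: 1 month at 1.7% → €5785000 × 1.7% × 1/12 = €8195.4167
Total = €100996.4583

€100996.46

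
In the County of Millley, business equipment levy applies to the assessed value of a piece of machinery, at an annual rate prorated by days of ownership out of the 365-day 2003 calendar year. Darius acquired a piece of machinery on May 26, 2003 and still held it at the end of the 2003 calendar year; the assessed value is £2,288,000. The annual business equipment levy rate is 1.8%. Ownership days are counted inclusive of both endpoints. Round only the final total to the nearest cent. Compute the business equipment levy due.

Days held (May 26 – December 31, 2003): 220 out of 365
Tax = £2,288,000 × 1.8% × 220/365 = £24,823.2329

£24,823.23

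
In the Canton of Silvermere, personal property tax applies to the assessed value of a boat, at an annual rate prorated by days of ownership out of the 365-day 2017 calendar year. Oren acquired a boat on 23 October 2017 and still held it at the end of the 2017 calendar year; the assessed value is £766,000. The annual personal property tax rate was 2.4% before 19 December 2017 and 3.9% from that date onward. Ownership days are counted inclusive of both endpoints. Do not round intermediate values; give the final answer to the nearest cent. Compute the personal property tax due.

£3,934.93

23 October – 18 December 2017: 57 days at 2.4% → £766,000 × 2.4% × 57/365 = £2,870.9260
19 December – 31 December 2017: 13 days at 3.9% → £766,000 × 3.9% × 13/365 = £1,064.0055
Total = £3,934.9315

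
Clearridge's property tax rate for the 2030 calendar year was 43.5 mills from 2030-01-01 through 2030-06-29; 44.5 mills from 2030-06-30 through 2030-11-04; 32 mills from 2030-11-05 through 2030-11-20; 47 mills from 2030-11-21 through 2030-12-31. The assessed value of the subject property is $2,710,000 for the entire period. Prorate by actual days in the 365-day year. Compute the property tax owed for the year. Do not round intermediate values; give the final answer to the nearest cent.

$118,534.66

2030-01-01 to 2030-06-29: 180 days at 43.5 mills → $2,710,000 × 4.35% × 180/365 = $58,135.0685
2030-06-30 to 2030-11-04: 128 days at 44.5 mills → $2,710,000 × 4.45% × 128/365 = $42,290.8493
2030-11-05 to 2030-11-20: 16 days at 32 mills → $2,710,000 × 3.2% × 16/365 = $3,801.4247
2030-11-21 to 2030-12-31: 41 days at 47 mills → $2,710,000 × 4.7% × 41/365 = $14,307.3151
Total = $118,534.6575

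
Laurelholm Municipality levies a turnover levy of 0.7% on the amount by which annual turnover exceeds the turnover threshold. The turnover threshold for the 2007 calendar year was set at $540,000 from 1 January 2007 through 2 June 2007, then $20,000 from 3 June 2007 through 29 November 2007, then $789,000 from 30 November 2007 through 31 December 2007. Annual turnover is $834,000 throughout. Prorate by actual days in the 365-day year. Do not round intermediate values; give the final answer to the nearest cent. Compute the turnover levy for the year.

$3,700.26

1 January – 2 June 2007: 153 days, exemption $540,000 → ($834,000 − $540,000) × 0.7% × 153/365 = $862.6685
3 June – 29 November 2007: 180 days, exemption $20,000 → ($834,000 − $20,000) × 0.7% × 180/365 = $2,809.9726
30 November – 31 December 2007: 32 days, exemption $789,000 → ($834,000 − $789,000) × 0.7% × 32/365 = $27.6164
Total = $3,700.2575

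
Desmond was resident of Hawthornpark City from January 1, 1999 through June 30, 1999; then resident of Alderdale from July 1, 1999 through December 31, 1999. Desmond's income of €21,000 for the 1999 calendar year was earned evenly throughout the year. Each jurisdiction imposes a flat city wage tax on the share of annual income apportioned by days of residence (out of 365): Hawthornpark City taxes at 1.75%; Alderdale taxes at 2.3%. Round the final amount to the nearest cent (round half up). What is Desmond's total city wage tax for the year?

Hawthornpark City, January 1 – June 30, 1999: 181 days → €21,000 × 1.75% × 181/365 = €182.2397
Alderdale, July 1 – December 31, 1999: 184 days → €21,000 × 2.3% × 184/365 = €243.4849
Total = €425.7247

€425.72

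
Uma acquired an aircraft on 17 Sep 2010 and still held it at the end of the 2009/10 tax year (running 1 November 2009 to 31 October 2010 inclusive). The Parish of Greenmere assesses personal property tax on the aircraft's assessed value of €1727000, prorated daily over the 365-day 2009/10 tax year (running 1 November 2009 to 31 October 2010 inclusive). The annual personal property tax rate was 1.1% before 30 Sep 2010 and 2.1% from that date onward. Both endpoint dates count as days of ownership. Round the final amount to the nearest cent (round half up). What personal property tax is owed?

€3856.18

17 Sep – 29 Sep 2010: 13 days at 1.1% → €1727000 × 1.1% × 13/365 = €676.6055
30 Sep – 31 Oct 2010: 32 days at 2.1% → €1727000 × 2.1% × 32/365 = €3179.5726
Total = €3856.1781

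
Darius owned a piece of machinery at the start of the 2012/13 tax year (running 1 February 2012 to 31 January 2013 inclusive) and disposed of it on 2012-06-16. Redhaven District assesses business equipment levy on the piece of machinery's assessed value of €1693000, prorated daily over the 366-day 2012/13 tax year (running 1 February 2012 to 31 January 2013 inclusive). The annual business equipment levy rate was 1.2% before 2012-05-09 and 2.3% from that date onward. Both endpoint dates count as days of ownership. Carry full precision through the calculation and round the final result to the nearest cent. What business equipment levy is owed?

€9589.04

2012-02-01 to 2012-05-08: 98 days at 1.2% → €1693000 × 1.2% × 98/366 = €5439.8033
2012-05-09 to 2012-06-16: 39 days at 2.3% → €1693000 × 2.3% × 39/366 = €4149.2377
Total = €9589.0410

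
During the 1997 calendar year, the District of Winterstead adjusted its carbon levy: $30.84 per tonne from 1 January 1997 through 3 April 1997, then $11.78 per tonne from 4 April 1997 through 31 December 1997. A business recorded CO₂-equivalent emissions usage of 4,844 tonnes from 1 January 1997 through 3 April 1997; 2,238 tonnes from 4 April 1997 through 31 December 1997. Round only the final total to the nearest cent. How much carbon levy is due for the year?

1 January – 3 April 1997: 4,844 tonnes at $30.84/tonne → $149388.96
4 April – 31 December 1997: 2,238 tonnes at $11.78/tonne → $26363.64

$175752.60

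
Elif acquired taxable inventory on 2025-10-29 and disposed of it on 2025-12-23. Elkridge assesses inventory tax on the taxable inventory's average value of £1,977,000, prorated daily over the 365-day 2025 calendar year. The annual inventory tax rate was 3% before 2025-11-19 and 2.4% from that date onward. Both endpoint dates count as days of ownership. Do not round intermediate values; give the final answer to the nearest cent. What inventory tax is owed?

2025-10-29 to 2025-11-18: 21 days at 3% → £1,977,000 × 3% × 21/365 = £3,412.3562
2025-11-19 to 2025-12-23: 35 days at 2.4% → £1,977,000 × 2.4% × 35/365 = £4,549.8082
Total = £7,962.1644

£7,962.16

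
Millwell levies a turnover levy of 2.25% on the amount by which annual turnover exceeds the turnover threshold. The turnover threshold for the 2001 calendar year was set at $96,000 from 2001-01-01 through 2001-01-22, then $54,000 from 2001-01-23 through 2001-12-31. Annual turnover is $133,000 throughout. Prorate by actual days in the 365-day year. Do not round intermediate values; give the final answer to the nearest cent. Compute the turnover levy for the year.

2001-01-01 to 2001-01-22: 22 days, exemption $96,000 → ($133,000 − $96,000) × 2.25% × 22/365 = $50.1781
2001-01-23 to 2001-12-31: 343 days, exemption $54,000 → ($133,000 − $54,000) × 2.25% × 343/365 = $1,670.3630
Total = $1,720.5411

$1,720.54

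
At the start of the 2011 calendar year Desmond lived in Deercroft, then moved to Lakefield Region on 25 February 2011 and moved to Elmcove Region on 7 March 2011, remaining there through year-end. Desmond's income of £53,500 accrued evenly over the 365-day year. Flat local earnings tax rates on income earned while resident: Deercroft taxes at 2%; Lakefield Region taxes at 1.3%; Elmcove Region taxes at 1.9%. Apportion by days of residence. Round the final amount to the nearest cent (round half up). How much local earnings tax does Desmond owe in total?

Deercroft, 1 January – 24 February 2011: 55 days → £53,500 × 2% × 55/365 = £161.2329
Lakefield Region, 25 February – 6 March 2011: 10 days → £53,500 × 1.3% × 10/365 = £19.0548
Elmcove Region, 7 March – 31 December 2011: 300 days → £53,500 × 1.9% × 300/365 = £835.4795
Total = £1,015.7671

£1,015.77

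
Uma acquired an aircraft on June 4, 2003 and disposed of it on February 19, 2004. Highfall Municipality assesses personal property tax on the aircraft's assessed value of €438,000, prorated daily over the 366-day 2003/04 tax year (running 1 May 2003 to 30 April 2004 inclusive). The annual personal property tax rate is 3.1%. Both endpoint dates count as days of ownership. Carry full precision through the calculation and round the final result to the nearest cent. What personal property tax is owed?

Days held (June 4, 2003 – February 19, 2004): 261 out of 366
Tax = €438,000 × 3.1% × 261/366 = €9,682.6721

€9,682.67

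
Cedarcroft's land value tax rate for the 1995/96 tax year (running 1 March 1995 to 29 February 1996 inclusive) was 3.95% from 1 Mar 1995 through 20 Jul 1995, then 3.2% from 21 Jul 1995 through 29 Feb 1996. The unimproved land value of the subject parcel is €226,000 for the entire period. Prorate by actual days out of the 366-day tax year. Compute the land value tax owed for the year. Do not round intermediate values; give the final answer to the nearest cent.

1 Mar – 20 Jul 1995: 142 days at 3.95% → €226,000 × 3.95% × 142/366 = €3,463.4809
21 Jul 1995 – 29 Feb 1996: 224 days at 3.2% → €226,000 × 3.2% × 224/366 = €4,426.1421
Total = €7,889.6230

€7,889.62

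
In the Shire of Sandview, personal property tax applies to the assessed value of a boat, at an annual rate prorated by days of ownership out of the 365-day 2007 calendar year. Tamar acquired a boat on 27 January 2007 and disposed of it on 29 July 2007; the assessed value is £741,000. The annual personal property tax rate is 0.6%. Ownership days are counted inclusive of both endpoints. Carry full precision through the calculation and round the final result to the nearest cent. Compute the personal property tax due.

£2,241.27

Days held (27 January – 29 July 2007): 184 out of 365
Tax = £741,000 × 0.6% × 184/365 = £2,241.2712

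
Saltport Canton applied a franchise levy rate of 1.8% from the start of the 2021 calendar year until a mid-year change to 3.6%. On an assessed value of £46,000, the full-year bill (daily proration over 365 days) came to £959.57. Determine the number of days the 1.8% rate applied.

307 days

Let d = days at the first rate; then 365 − d days at the second rate.
£46,000 × [1.8%·d + 3.6%·(365−d)] / 365 = £959.57
Solving gives d = 307, so the new rate took effect on 4 Nov 2021.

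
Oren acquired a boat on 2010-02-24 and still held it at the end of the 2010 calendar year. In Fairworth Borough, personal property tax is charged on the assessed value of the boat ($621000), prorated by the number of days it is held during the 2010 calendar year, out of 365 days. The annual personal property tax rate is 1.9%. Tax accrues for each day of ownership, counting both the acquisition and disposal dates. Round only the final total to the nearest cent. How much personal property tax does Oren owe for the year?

$10053.39

Days held (2010-02-24 to 2010-12-31): 311 out of 365
Tax = $621000 × 1.9% × 311/365 = $10053.3945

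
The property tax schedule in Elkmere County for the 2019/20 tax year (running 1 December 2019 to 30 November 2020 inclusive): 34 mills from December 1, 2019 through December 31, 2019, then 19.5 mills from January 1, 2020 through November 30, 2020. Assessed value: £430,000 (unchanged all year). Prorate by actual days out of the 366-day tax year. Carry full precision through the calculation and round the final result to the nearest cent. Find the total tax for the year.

December 1 – December 31, 2019: 31 days at 34 mills → £430,000 × 3.4% × 31/366 = £1,238.3060
January 1 – November 30, 2020: 335 days at 19.5 mills → £430,000 × 1.95% × 335/366 = £7,674.7951
Total = £8,913.1011

£8,913.10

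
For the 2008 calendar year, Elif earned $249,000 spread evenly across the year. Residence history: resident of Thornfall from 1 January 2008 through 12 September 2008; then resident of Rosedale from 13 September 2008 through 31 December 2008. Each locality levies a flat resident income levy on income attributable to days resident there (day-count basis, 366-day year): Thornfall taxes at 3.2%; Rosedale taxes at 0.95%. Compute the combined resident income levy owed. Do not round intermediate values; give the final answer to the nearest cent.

Thornfall, 1 January – 12 September 2008: 256 days → $249,000 × 3.2% × 256/366 = $5,573.2459
Rosedale, 13 September – 31 December 2008: 110 days → $249,000 × 0.95% × 110/366 = $710.9426
Total = $6,284.1885

$6,284.19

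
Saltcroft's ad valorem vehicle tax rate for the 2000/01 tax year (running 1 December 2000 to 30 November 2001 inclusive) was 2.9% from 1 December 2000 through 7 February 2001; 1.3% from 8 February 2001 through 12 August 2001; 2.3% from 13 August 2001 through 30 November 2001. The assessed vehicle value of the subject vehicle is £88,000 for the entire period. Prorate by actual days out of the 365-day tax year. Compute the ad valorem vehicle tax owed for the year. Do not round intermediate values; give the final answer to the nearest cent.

1 December 2000 – 7 February 2001: 69 days at 2.9% → £88,000 × 2.9% × 69/365 = £482.4329
8 February – 12 August 2001: 186 days at 1.3% → £88,000 × 1.3% × 186/365 = £582.9699
13 August – 30 November 2001: 110 days at 2.3% → £88,000 × 2.3% × 110/365 = £609.9726
Total = £1,675.3753

£1,675.38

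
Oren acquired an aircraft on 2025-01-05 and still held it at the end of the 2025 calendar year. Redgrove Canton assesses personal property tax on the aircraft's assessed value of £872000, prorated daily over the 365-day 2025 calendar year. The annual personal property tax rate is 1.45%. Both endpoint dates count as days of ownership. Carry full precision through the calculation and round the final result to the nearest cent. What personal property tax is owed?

Days held (2025-01-05 to 2025-12-31): 361 out of 365
Tax = £872000 × 1.45% × 361/365 = £12505.4356

£12505.44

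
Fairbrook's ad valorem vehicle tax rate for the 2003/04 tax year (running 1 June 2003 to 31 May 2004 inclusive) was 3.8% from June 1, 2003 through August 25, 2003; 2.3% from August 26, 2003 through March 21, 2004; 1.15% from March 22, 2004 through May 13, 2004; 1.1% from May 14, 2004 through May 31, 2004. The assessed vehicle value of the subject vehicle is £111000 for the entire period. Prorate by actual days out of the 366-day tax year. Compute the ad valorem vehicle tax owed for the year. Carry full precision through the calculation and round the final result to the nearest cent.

June 1 – August 25, 2003: 86 days at 3.8% → £111000 × 3.8% × 86/366 = £991.1148
August 26, 2003 – March 21, 2004: 209 days at 2.3% → £111000 × 2.3% × 209/366 = £1457.8607
March 22 – May 13, 2004: 53 days at 1.15% → £111000 × 1.15% × 53/366 = £184.8484
May 14 – May 31, 2004: 18 days at 1.1% → £111000 × 1.1% × 18/366 = £60.0492
Total = £2693.8730

£2693.87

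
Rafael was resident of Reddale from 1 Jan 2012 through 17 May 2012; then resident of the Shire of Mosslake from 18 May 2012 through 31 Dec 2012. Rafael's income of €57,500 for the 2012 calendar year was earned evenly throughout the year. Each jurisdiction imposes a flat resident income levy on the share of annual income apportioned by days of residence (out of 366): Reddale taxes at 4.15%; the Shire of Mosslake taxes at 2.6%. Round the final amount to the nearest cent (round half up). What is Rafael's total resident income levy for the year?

€1,831.05

Reddale, 1 Jan – 17 May 2012: 138 days → €57,500 × 4.15% × 138/366 = €899.7336
The Shire of Mosslake, 18 May – 31 Dec 2012: 228 days → €57,500 × 2.6% × 228/366 = €931.3115
Total = €1,831.0451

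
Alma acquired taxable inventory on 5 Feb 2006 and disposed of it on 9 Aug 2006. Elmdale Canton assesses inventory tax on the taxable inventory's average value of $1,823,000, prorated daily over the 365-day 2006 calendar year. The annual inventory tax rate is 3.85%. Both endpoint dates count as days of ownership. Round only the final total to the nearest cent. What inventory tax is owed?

$35,765.76

Days held (5 Feb – 9 Aug 2006): 186 out of 365
Tax = $1,823,000 × 3.85% × 186/365 = $35,765.7616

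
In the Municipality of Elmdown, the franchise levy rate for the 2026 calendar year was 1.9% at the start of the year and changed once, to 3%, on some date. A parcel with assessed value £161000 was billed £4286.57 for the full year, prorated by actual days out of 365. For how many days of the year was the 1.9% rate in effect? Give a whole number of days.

112 days

Let d = days at the first rate; then 365 − d days at the second rate.
£161000 × [1.9%·d + 3%·(365−d)] / 365 = £4286.57
Solving gives d = 112, so the new rate took effect on 23 Apr 2026.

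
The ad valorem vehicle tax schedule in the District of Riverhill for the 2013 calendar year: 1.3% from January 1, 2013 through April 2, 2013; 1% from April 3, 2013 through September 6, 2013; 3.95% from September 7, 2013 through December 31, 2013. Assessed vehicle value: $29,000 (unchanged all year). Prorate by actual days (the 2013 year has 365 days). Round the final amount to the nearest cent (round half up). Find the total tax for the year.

January 1 – April 2, 2013: 92 days at 1.3% → $29,000 × 1.3% × 92/365 = $95.0247
April 3 – September 6, 2013: 157 days at 1% → $29,000 × 1% × 157/365 = $124.7397
September 7 – December 31, 2013: 116 days at 3.95% → $29,000 × 3.95% × 116/365 = $364.0493
Total = $583.8137

$583.81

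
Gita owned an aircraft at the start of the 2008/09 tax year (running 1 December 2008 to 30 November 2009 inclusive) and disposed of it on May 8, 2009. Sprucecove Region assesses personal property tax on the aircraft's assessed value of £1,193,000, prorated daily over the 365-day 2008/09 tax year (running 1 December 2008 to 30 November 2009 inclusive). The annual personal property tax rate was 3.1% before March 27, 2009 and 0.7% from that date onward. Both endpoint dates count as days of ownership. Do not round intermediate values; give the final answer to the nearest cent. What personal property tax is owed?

£12,737.32

December 1, 2008 – March 26, 2009: 116 days at 3.1% → £1,193,000 × 3.1% × 116/365 = £11,753.5014
March 27 – May 8, 2009: 43 days at 0.7% → £1,193,000 × 0.7% × 43/365 = £983.8164
Total = £12,737.3178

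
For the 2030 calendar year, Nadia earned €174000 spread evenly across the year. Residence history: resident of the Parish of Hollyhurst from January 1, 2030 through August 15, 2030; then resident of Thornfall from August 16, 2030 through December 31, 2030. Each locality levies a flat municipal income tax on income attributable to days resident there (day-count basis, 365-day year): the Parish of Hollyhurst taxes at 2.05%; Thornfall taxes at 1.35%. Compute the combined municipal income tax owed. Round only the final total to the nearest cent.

The Parish of Hollyhurst, January 1 – August 15, 2030: 227 days → €174000 × 2.05% × 227/365 = €2218.3808
Thornfall, August 16 – December 31, 2030: 138 days → €174000 × 1.35% × 138/365 = €888.1151
Total = €3106.4959

€3106.50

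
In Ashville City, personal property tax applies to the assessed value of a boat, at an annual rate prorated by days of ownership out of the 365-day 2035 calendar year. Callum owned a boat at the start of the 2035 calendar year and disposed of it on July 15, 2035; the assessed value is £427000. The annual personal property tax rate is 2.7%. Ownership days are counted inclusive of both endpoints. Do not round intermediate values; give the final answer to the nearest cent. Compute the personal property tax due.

£6190.92

Days held (January 1 – July 15, 2035): 196 out of 365
Tax = £427000 × 2.7% × 196/365 = £6190.9151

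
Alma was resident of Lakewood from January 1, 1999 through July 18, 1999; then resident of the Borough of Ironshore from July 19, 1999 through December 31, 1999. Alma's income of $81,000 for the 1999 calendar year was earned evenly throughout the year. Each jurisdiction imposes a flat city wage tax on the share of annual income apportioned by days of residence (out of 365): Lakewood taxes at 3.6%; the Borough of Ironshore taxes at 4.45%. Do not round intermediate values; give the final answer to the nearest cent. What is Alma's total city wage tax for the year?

$3,229.13

Lakewood, January 1 – July 18, 1999: 199 days → $81,000 × 3.6% × 199/365 = $1,589.8192
The Borough of Ironshore, July 19 – December 31, 1999: 166 days → $81,000 × 4.45% × 166/365 = $1,639.3068
Total = $3,229.1260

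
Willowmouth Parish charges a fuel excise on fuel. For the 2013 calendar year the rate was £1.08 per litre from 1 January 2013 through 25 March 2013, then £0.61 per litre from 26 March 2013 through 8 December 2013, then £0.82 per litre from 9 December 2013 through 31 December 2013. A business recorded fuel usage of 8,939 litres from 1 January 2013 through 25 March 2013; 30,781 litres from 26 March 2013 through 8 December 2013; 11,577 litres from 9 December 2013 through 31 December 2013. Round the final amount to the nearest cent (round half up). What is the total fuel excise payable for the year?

1 January – 25 March 2013: 8,939 litres at £1.08/litre → £9,654.12
26 March – 8 December 2013: 30,781 litres at £0.61/litre → £18,776.41
9 December – 31 December 2013: 11,577 litres at £0.82/litre → £9,493.14

£37,923.67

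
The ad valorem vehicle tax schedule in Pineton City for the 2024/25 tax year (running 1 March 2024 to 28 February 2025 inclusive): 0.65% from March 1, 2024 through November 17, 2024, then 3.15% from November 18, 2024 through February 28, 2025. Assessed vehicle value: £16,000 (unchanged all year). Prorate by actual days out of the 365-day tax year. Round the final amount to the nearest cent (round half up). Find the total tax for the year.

March 1 – November 17, 2024: 262 days at 0.65% → £16,000 × 0.65% × 262/365 = £74.6521
November 18, 2024 – February 28, 2025: 103 days at 3.15% → £16,000 × 3.15% × 103/365 = £142.2247
Total = £216.8767

£216.88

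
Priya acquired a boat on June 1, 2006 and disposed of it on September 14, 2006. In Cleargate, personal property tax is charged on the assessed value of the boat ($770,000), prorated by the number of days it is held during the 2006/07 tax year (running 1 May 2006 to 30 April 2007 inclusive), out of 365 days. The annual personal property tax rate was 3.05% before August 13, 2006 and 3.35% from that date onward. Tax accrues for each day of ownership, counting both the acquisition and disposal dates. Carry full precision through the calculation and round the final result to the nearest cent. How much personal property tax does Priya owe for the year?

June 1 – August 12, 2006: 73 days at 3.05% → $770,000 × 3.05% × 73/365 = $4,697.0000
August 13 – September 14, 2006: 33 days at 3.35% → $770,000 × 3.35% × 33/365 = $2,332.1507
Total = $7,029.1507

$7,029.15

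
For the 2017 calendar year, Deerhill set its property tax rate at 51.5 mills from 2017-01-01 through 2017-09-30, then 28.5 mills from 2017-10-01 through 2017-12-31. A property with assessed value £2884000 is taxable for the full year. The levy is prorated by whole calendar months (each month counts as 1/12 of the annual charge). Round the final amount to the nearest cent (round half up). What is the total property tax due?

£131943.00

2017-01-01 to 2017-09-30: 9 months at 51.5 mills → £2884000 × 5.15% × 9/12 = £111394.5000
2017-10-01 to 2017-12-31: 3 months at 28.5 mills → £2884000 × 2.85% × 3/12 = £20548.5000
Total = £131943.0000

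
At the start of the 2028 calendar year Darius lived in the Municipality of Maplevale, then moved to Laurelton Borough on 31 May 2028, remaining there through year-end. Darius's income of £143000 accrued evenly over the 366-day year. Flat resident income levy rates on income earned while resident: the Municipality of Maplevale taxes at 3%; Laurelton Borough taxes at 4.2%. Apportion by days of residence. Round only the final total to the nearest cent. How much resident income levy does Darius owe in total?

The Municipality of Maplevale, 1 Jan – 30 May 2028: 151 days → £143000 × 3% × 151/366 = £1769.9180
Laurelton Borough, 31 May – 31 Dec 2028: 215 days → £143000 × 4.2% × 215/366 = £3528.1148
Total = £5298.0328

£5298.03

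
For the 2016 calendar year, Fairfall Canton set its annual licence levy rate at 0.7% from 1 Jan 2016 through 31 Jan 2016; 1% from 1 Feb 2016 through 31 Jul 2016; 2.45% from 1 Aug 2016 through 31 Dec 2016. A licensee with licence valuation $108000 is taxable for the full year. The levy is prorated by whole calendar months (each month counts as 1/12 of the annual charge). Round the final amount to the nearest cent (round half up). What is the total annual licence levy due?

$1705.50

1 Jan – 31 Jan 2016: 1 month at 0.7% → $108000 × 0.7% × 1/12 = $63.0000
1 Feb – 31 Jul 2016: 6 months at 1% → $108000 × 1% × 6/12 = $540.0000
1 Aug – 31 Dec 2016: 5 months at 2.45% → $108000 × 2.45% × 5/12 = $1102.5000
Total = $1705.5000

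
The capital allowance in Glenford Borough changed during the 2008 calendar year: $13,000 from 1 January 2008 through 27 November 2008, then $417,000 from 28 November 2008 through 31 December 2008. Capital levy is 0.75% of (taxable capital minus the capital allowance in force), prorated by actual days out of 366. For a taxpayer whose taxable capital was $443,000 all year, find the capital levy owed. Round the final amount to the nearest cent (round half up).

1 January – 27 November 2008: 332 days, exemption $13,000 → ($443,000 − $13,000) × 0.75% × 332/366 = $2,925.4098
28 November – 31 December 2008: 34 days, exemption $417,000 → ($443,000 − $417,000) × 0.75% × 34/366 = $18.1148
Total = $2,943.5246

$2,943.52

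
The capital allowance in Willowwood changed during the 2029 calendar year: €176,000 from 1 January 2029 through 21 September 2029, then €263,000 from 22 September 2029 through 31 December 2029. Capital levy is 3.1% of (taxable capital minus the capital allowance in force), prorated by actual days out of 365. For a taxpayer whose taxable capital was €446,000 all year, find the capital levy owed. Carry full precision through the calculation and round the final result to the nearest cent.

€7,623.71

1 January – 21 September 2029: 264 days, exemption €176,000 → (€446,000 − €176,000) × 3.1% × 264/365 = €6,053.9178
22 September – 31 December 2029: 101 days, exemption €263,000 → (€446,000 − €263,000) × 3.1% × 101/365 = €1,569.7890
Total = €7,623.7068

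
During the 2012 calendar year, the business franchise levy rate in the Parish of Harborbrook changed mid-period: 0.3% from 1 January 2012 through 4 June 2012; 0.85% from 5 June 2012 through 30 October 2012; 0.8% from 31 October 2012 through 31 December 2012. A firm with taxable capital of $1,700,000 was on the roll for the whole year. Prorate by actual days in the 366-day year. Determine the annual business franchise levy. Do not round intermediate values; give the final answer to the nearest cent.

1 January – 4 June 2012: 156 days at 0.3% → $1,700,000 × 0.3% × 156/366 = $2,173.7705
5 June – 30 October 2012: 148 days at 0.85% → $1,700,000 × 0.85% × 148/366 = $5,843.1694
31 October – 31 December 2012: 62 days at 0.8% → $1,700,000 × 0.8% × 62/366 = $2,303.8251
Total = $10,320.7650

$10,320.77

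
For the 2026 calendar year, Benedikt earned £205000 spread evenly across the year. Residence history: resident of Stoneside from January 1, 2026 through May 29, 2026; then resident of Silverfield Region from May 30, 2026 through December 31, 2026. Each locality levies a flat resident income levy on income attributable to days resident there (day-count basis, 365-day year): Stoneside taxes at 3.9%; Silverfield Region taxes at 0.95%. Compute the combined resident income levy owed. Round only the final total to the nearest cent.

£4416.21

Stoneside, January 1 – May 29, 2026: 149 days → £205000 × 3.9% × 149/365 = £3263.7123
Silverfield Region, May 30 – December 31, 2026: 216 days → £205000 × 0.95% × 216/365 = £1152.4932
Total = £4416.2055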